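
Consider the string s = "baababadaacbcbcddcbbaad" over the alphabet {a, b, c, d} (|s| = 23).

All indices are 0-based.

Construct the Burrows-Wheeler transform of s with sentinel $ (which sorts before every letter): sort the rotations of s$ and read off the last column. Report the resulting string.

rank  rotation                  last
    0  $baababadaacbcbcddcbbaad  d
    1  aababadaacbcbcddcbbaad$b  b
    2  aacbcbcddcbbaad$baababad  d
    3  aad$baababadaacbcbcddcbb  b
    4  ababadaacbcbcddcbbaad$ba  a
    5  abadaacbcbcddcbbaad$baab  b
    6  acbcbcddcbbaad$baababada  a
    7  ad$baababadaacbcbcddcbba  a
    8  adaacbcbcddcbbaad$baabab  b
    9  baababadaacbcbcddcbbaad$  $
   10  baad$baababadaacbcbcddcb  b
   11  babadaacbcbcddcbbaad$baa  a
   12  badaacbcbcddcbbaad$baaba  a
   13  bbaad$baababadaacbcbcddc  c
   14  bcbcddcbbaad$baababadaac  c
   15  bcddcbbaad$baababadaacbc  c
   16  cbbaad$baababadaacbcbcdd  d
   17  cbcbcddcbbaad$baababadaa  a
   18  cbcddcbbaad$baababadaacb  b
   19  cddcbbaad$baababadaacbcb  b
   20  d$baababadaacbcbcddcbbaa  a
   21  daacbcbcddcbbaad$baababa  a
   22  dcbbaad$baababadaacbcbcd  d
   23  ddcbbaad$baababadaacbcbc  c

dbdbabaab$baacccdabbaadc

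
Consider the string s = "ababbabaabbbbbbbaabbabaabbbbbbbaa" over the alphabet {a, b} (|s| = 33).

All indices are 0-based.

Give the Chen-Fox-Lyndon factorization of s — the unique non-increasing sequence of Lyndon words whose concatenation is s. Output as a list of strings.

emit factor 1: 'ababb' (i=0, period=5)
emit factor 2: 'ab' (i=5, period=2)
emit factor 3: 'aabbbbbbb' (i=7, period=9)
emit factor 4: 'aabbabaabbbbbbb' (i=16, period=15)
emit factor 5: 'a' (i=31, period=1)
emit factor 6: 'a' (i=32, period=1)

["ababb", "ab", "aabbbbbbb", "aabbabaabbbbbbb", "a", "a"]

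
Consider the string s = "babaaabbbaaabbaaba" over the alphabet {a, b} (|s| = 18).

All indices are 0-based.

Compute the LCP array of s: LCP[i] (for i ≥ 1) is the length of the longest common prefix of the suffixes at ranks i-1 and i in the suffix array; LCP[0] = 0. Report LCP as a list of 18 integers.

rank→(start, suffix):
  0 → (17, 'a')
  1 → (9, 'aaabbaaba')
  2 → (3, 'aaabbbaaabbaaba')
  3 → (14, 'aaba')
  4 → (10, 'aabbaaba')
  5 → (4, 'aabbbaaabbaaba')
  6 → (15, 'aba')
  7 → (1, 'abaaabbbaaabbaaba')
  8 → (11, 'abbaaba')
  9 → (5, 'abbbaaabbaaba')
  10 → (16, 'ba')
  11 → (8, 'baaabbaaba')
  12 → (2, 'baaabbbaaabbaaba')
  13 → (13, 'baaba')
  14 → (0, 'babaaabbbaaabbaaba')
  15 → (7, 'bbaaabbaaba')
  16 → (12, 'bbaaba')
  17 → (6, 'bbbaaabbaaba')

SA = [17, 9, 3, 14, 10, 4, 15, 1, 11, 5, 16, 8, 2, 13, 0, 7, 12, 6]
rank  pair      lcp
   1  s[17:],s[9:]  1  'a'
   2  s[9:],s[3:]  5  'aaabb'
   3  s[3:],s[14:]  2  'aa'
   4  s[14:],s[10:]  3  'aab'
   5  s[10:],s[4:]  4  'aabb'
   6  s[4:],s[15:]  1  'a'
   7  s[15:],s[1:]  3  'aba'
   8  s[1:],s[11:]  2  'ab'
   9  s[11:],s[5:]  3  'abb'
  10  s[5:],s[16:]  0  ''
  11  s[16:],s[8:]  2  'ba'
  12  s[8:],s[2:]  6  'baaabb'
  13  s[2:],s[13:]  3  'baa'
  14  s[13:],s[0:]  2  'ba'
  15  s[0:],s[7:]  1  'b'
  16  s[7:],s[12:]  4  'bbaa'
  17  s[12:],s[6:]  2  'bb'

[0, 1, 5, 2, 3, 4, 1, 3, 2, 3, 0, 2, 6, 3, 2, 1, 4, 2]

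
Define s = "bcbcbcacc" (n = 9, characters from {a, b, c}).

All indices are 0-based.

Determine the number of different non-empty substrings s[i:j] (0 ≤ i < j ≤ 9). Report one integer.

rank→(start, suffix):
  0 → (6, 'acc')
  1 → (4, 'bcacc')
  2 → (2, 'bcbcacc')
  3 → (0, 'bcbcbcacc')
  4 → (8, 'c')
  5 → (5, 'cacc')
  6 → (3, 'cbcacc')
  7 → (1, 'cbcbcacc')
  8 → (7, 'cc')

SA = [6, 4, 2, 0, 8, 5, 3, 1, 7]
[i] adj suffixes → lcp
  [1] 6/4 → 0 ('')
  [2] 4/2 → 2 ('bc')
  [3] 2/0 → 4 ('bcbc')
  [4] 0/8 → 0 ('')
  [5] 8/5 → 1 ('c')
  [6] 5/3 → 1 ('c')
  [7] 3/1 → 3 ('cbc')
  [8] 1/7 → 1 ('c')

n(n+1)/2 = 9·10/2 = 45
Σ LCP = 0 + 0 + 2 + 4 + 0 + 1 + 1 + 3 + 1 = 12
distinct = 45 − 12 = 33

33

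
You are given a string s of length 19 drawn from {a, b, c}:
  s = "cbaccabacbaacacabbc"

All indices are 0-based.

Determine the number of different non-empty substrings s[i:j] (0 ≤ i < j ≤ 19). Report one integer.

rank→(start, suffix):
  0 → (10, 'aacacabbc')
  1 → (5, 'abacbaacacabbc')
  2 → (15, 'abbc')
  3 → (13, 'acabbc')
  4 → (11, 'acacabbc')
  5 → (7, 'acbaacacabbc')
  6 → (2, 'accabacbaacacabbc')
  7 → (9, 'baacacabbc')
  8 → (6, 'bacbaacacabbc')
  9 → (1, 'baccabacbaacacabbc')
  10 → (16, 'bbc')
  11 → (17, 'bc')
  12 → (18, 'c')
  13 → (4, 'cabacbaacacabbc')
  14 → (14, 'cabbc')
  15 → (12, 'cacabbc')
  16 → (8, 'cbaacacabbc')
  17 → (0, 'cbaccabacbaacacabbc')
  18 → (3, 'ccabacbaacacabbc')

SA = [10, 5, 15, 13, 11, 7, 2, 9, 6, 1, 16, 17, 18, 4, 14, 12, 8, 0, 3]
[i] adj suffixes → lcp
  [1] 10/5 → 1 ('a')
  [2] 5/15 → 2 ('ab')
  [3] 15/13 → 1 ('a')
  [4] 13/11 → 3 ('aca')
  [5] 11/7 → 2 ('ac')
  [6] 7/2 → 2 ('ac')
  [7] 2/9 → 0 ('')
  [8] 9/6 → 2 ('ba')
  [9] 6/1 → 3 ('bac')
  [10] 1/16 → 1 ('b')
  [11] 16/17 → 1 ('b')
  [12] 17/18 → 0 ('')
  [13] 18/4 → 1 ('c')
  [14] 4/14 → 3 ('cab')
  [15] 14/12 → 2 ('ca')
  [16] 12/8 → 1 ('c')
  [17] 8/0 → 3 ('cba')
  [18] 0/3 → 1 ('c')

n(n+1)/2 = 19·20/2 = 190
Σ LCP = 0 + 1 + 2 + 1 + 3 + 2 + 2 + 0 + 2 + 3 + 1 + 1 + 0 + 1 + 3 + 2 + 1 + 3 + 1 = 29
distinct = 190 − 29 = 161

161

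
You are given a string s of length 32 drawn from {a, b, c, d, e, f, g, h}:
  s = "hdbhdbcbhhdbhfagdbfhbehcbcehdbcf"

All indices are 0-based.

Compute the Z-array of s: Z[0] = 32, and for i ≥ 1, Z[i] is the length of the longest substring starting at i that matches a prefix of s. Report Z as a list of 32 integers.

Z[0]=32
i=1: outside box; Z[1]=0
i=2: outside box; Z[2]=0
i=3: outside box; Z[3]=3 scan→box=[3,6)
i=4: min(r-i=2, Z[1]=0)=0; Z[4]=0
i=5: min(r-i=1, Z[2]=0)=0; Z[5]=0
i=6: outside box; Z[6]=0
i=7: outside box; Z[7]=0
i=8: outside box; Z[8]=1 scan→box=[8,9)
i=9: outside box; Z[9]=4 scan→box=[9,13)
i=10: min(r-i=3, Z[1]=0)=0; Z[10]=0
i=11: min(r-i=2, Z[2]=0)=0; Z[11]=0
i=12: min(r-i=1, Z[3]=3)=1; Z[12]=1
i=13: outside box; Z[13]=0
i=14: outside box; Z[14]=0
i=15: outside box; Z[15]=0
i=16: outside box; Z[16]=0
i=17: outside box; Z[17]=0
i=18: outside box; Z[18]=0
i=19: outside box; Z[19]=1 scan→box=[19,20)
i=20: outside box; Z[20]=0
i=21: outside box; Z[21]=0
i=22: outside box; Z[22]=1 scan→box=[22,23)
i=23: outside box; Z[23]=0
i=24: outside box; Z[24]=0
i=25: outside box; Z[25]=0
i=26: outside box; Z[26]=0
i=27: outside box; Z[27]=3 scan→box=[27,30)
i=28: min(r-i=2, Z[1]=0)=0; Z[28]=0
i=29: min(r-i=1, Z[2]=0)=0; Z[29]=0
i=30: outside box; Z[30]=0
i=31: outside box; Z[31]=0

[32, 0, 0, 3, 0, 0, 0, 0, 1, 4, 0, 0, 1, 0, 0, 0, 0, 0, 0, 1, 0, 0, 1, 0, 0, 0, 0, 3, 0, 0, 0, 0]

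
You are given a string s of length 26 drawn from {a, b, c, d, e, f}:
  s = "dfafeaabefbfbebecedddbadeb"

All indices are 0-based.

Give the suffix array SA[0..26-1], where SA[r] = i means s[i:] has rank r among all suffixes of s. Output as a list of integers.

[5, 6, 22, 2, 25, 21, 12, 14, 7, 10, 16, 20, 19, 18, 23, 0, 4, 24, 13, 15, 17, 8, 1, 11, 9, 3]

rank→(start, suffix):
  0 → (5, 'aabefbfbebecedddbadeb')
  1 → (6, 'abefbfbebecedddbadeb')
  2 → (22, 'adeb')
  3 → (2, 'afeaabefbfbebecedddbadeb')
  4 → (25, 'b')
  5 → (21, 'badeb')
  6 → (12, 'bebecedddbadeb')
  7 → (14, 'becedddbadeb')
  8 → (7, 'befbfbebecedddbadeb')
  9 → (10, 'bfbebecedddbadeb')
  10 → (16, 'cedddbadeb')
  11 → (20, 'dbadeb')
  12 → (19, 'ddbadeb')
  13 → (18, 'dddbadeb')
  14 → (23, 'deb')
  15 → (0, 'dfafeaabefbfbebecedddbadeb')
  16 → (4, 'eaabefbfbebecedddbadeb')
  17 → (24, 'eb')
  18 → (13, 'ebecedddbadeb')
  19 → (15, 'ecedddbadeb')
  20 → (17, 'edddbadeb')
  21 → (8, 'efbfbebecedddbadeb')
  22 → (1, 'fafeaabefbfbebecedddbadeb')
  23 → (11, 'fbebecedddbadeb')
  24 → (9, 'fbfbebecedddbadeb')
  25 → (3, 'feaabefbfbebecedddbadeb')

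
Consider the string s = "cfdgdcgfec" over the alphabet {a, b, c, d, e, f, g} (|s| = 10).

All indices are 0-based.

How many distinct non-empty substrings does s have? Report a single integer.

sorted suffixes:
  #0 SA[0]=9  'c'
  #1 SA[1]=0  'cfdgdcgfec'
  #2 SA[2]=5  'cgfec'
  #3 SA[3]=4  'dcgfec'
  #4 SA[4]=2  'dgdcgfec'
  #5 SA[5]=8  'ec'
  #6 SA[6]=1  'fdgdcgfec'
  #7 SA[7]=7  'fec'
  #8 SA[8]=3  'gdcgfec'
  #9 SA[9]=6  'gfec'

SA = [9, 0, 5, 4, 2, 8, 1, 7, 3, 6]
[i] adj suffixes → lcp
  [1] 9/0 → 1 ('c')
  [2] 0/5 → 1 ('c')
  [3] 5/4 → 0 ('')
  [4] 4/2 → 1 ('d')
  [5] 2/8 → 0 ('')
  [6] 8/1 → 0 ('')
  [7] 1/7 → 1 ('f')
  [8] 7/3 → 0 ('')
  [9] 3/6 → 1 ('g')

n(n+1)/2 = 10·11/2 = 55
Σ LCP = 0 + 1 + 1 + 0 + 1 + 0 + 0 + 1 + 0 + 1 = 5
distinct = 55 − 5 = 50

50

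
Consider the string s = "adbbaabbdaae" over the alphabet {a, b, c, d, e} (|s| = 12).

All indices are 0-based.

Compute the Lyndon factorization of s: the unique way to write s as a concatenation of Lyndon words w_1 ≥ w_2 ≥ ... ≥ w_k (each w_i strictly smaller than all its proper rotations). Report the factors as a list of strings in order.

emit factor 1: 'adbb' (i=0, period=4)
emit factor 2: 'aabbdaae' (i=4, period=8)

["adbb", "aabbdaae"]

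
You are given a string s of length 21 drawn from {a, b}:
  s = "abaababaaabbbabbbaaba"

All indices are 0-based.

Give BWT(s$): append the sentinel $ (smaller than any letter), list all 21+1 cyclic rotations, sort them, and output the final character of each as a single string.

rank  rotation                last
    0  $abaababaaabbbabbbaaba  a
    1  a$abaababaaabbbabbbaab  b
    2  aaabbbabbbaaba$abaabab  b
    3  aaba$abaababaaabbbabbb  b
    4  aababaaabbbabbbaaba$ab  b
    5  aabbbabbbaaba$abaababa  a
    6  aba$abaababaaabbbabbba  a
    7  abaaabbbabbbaaba$abaab  b
    8  abaababaaabbbabbbaaba$  $
    9  ababaaabbbabbbaaba$aba  a
   10  abbbaaba$abaababaaabbb  b
   11  abbbabbbaaba$abaababaa  a
   12  ba$abaababaaabbbabbbaa  a
   13  baaabbbabbbaaba$abaaba  a
   14  baaba$abaababaaabbbabb  b
   15  baababaaabbbabbbaaba$a  a
   16  babaaabbbabbbaaba$abaa  a
   17  babbbaaba$abaababaaabb  b
   18  bbaaba$abaababaaabbbab  b
   19  bbabbbaaba$abaababaaab  b
   20  bbbaaba$abaababaaabbba  a
   21  bbbabbbaaba$abaababaaa  a

abbbbaab$abaaabaabbbaa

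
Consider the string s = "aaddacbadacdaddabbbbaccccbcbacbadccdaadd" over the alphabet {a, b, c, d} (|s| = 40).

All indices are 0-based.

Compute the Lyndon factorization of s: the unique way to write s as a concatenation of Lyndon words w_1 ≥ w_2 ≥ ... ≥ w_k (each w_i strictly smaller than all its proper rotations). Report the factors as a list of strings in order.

["aaddacbadacdaddabbbbaccccbcbacbadccd", "aadd"]

emit factor 1: 'aaddacbadacdaddabbbbaccccbcbacbadccd' (i=0, period=36)
emit factor 2: 'aadd' (i=36, period=4)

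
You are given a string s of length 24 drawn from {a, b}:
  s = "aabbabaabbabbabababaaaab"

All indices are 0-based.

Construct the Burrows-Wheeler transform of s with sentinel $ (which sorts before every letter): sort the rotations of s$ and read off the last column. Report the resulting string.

bbaa$babbbbabaaaaababbaaa

rank  rotation                   last
    0  $aabbabaabbabbabababaaaab  b
    1  aaaab$aabbabaabbabbababab  b
    2  aaab$aabbabaabbabbabababa  a
    3  aab$aabbabaabbabbabababaa  a
    4  aabbabaabbabbabababaaaab$  $
    5  aabbabbabababaaaab$aabbab  b
    6  ab$aabbabaabbabbabababaaa  a
    7  abaaaab$aabbabaabbabbabab  b
    8  abaabbabbabababaaaab$aabb  b
    9  ababaaaab$aabbabaabbabbab  b
   10  abababaaaab$aabbabaabbabb  b
   11  abbabaabbabbabababaaaab$a  a
   12  abbabababaaaab$aabbabaabb  b
   13  abbabbabababaaaab$aabbaba  a
   14  b$aabbabaabbabbabababaaaa  a
   15  baaaab$aabbabaabbabbababa  a
   16  baabbabbabababaaaab$aabba  a
   17  babaaaab$aabbabaabbabbaba  a
   18  babaabbabbabababaaaab$aab  b
   19  bababaaaab$aabbabaabbabba  a
   20  babababaaaab$aabbabaabbab  b
   21  babbabababaaaab$aabbabaab  b
   22  bbabaabbabbabababaaaab$aa  a
   23  bbabababaaaab$aabbabaabba  a
   24  bbabbabababaaaab$aabbabaa  a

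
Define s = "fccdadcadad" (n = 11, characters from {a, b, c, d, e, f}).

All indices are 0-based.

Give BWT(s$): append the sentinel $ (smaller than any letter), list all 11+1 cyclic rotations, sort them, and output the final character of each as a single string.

ddcddfcaaca$

rank  rotation      last
    0  $fccdadcadad  d
    1  ad$fccdadcad  d
    2  adad$fccdadc  c
    3  adcadad$fccd  d
    4  cadad$fccdad  d
    5  ccdadcadad$f  f
    6  cdadcadad$fc  c
    7  d$fccdadcada  a
    8  dad$fccdadca  a
    9  dadcadad$fcc  c
   10  dcadad$fccda  a
   11  fccdadcadad$  $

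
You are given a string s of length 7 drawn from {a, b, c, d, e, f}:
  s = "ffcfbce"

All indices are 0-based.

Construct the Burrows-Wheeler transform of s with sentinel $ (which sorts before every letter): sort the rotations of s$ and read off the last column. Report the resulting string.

efbfccf$

rank  rotation  last
    0  $ffcfbce  e
    1  bce$ffcf  f
    2  ce$ffcfb  b
    3  cfbce$ff  f
    4  e$ffcfbc  c
    5  fbce$ffc  c
    6  fcfbce$f  f
    7  ffcfbce$  $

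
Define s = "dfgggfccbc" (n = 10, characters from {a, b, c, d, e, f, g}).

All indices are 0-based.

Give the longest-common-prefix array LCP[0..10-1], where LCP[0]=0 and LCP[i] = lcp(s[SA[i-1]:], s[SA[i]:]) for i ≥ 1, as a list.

rank→(start, suffix):
  0 → (8, 'bc')
  1 → (9, 'c')
  2 → (7, 'cbc')
  3 → (6, 'ccbc')
  4 → (0, 'dfgggfccbc')
  5 → (5, 'fccbc')
  6 → (1, 'fgggfccbc')
  7 → (4, 'gfccbc')
  8 → (3, 'ggfccbc')
  9 → (2, 'gggfccbc')

SA = [8, 9, 7, 6, 0, 5, 1, 4, 3, 2]
[i] adj suffixes → lcp
  [1] 8/9 → 0 ('')
  [2] 9/7 → 1 ('c')
  [3] 7/6 → 1 ('c')
  [4] 6/0 → 0 ('')
  [5] 0/5 → 0 ('')
  [6] 5/1 → 1 ('f')
  [7] 1/4 → 0 ('')
  [8] 4/3 → 1 ('g')
  [9] 3/2 → 2 ('gg')

[0, 0, 1, 1, 0, 0, 1, 0, 1, 2]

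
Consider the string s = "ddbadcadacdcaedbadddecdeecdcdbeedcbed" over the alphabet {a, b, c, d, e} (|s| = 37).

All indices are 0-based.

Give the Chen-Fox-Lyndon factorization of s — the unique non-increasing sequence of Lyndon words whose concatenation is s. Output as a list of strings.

emit factor 1: 'd' (i=0, period=1)
emit factor 2: 'd' (i=1, period=1)
emit factor 3: 'b' (i=2, period=1)
emit factor 4: 'adc' (i=3, period=3)
emit factor 5: 'ad' (i=6, period=2)
emit factor 6: 'acdcaedbadddecdeecdcdbeedcbed' (i=8, period=29)

["d", "d", "b", "adc", "ad", "acdcaedbadddecdeecdcdbeedcbed"]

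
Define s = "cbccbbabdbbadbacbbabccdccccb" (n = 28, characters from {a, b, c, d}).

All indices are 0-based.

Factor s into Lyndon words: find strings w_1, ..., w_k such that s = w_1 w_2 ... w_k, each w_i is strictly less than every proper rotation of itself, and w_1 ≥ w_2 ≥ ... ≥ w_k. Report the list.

["c", "bcc", "b", "b", "abdbbadbacbb", "abccdccccb"]

emit factor 1: 'c' (i=0, period=1)
emit factor 2: 'bcc' (i=1, period=3)
emit factor 3: 'b' (i=4, period=1)
emit factor 4: 'b' (i=5, period=1)
emit factor 5: 'abdbbadbacbb' (i=6, period=12)
emit factor 6: 'abccdccccb' (i=18, period=10)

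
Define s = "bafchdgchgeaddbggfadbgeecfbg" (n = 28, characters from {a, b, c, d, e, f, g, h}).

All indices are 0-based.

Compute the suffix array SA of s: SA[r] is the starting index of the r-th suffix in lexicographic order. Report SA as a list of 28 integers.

sorted suffixes:
  #0 SA[0]=18  'adbgeecfbg'
  #1 SA[1]=11  'addbggfadbgeecfbg'
  #2 SA[2]=1  'afchdgchgeaddbggfadbgeecfbg'
  #3 SA[3]=0  'bafchdgchgeaddbggfadbgeecfbg'
  #4 SA[4]=26  'bg'
  #5 SA[5]=20  'bgeecfbg'
  #6 SA[6]=14  'bggfadbgeecfbg'
  #7 SA[7]=24  'cfbg'
  #8 SA[8]=3  'chdgchgeaddbggfadbgeecfbg'
  #9 SA[9]=7  'chgeaddbggfadbgeecfbg'
  #10 SA[10]=19  'dbgeecfbg'
  #11 SA[11]=13  'dbggfadbgeecfbg'
  #12 SA[12]=12  'ddbggfadbgeecfbg'
  #13 SA[13]=5  'dgchgeaddbggfadbgeecfbg'
  #14 SA[14]=10  'eaddbggfadbgeecfbg'
  #15 SA[15]=23  'ecfbg'
  #16 SA[16]=22  'eecfbg'
  #17 SA[17]=17  'fadbgeecfbg'
  #18 SA[18]=25  'fbg'
  #19 SA[19]=2  'fchdgchgeaddbggfadbgeecfbg'
  #20 SA[20]=27  'g'
  #21 SA[21]=6  'gchgeaddbggfadbgeecfbg'
  #22 SA[22]=9  'geaddbggfadbgeecfbg'
  #23 SA[23]=21  'geecfbg'
  #24 SA[24]=16  'gfadbgeecfbg'
  #25 SA[25]=15  'ggfadbgeecfbg'
  #26 SA[26]=4  'hdgchgeaddbggfadbgeecfbg'
  #27 SA[27]=8  'hgeaddbggfadbgeecfbg'

[18, 11, 1, 0, 26, 20, 14, 24, 3, 7, 19, 13, 12, 5, 10, 23, 22, 17, 25, 2, 27, 6, 9, 21, 16, 15, 4, 8]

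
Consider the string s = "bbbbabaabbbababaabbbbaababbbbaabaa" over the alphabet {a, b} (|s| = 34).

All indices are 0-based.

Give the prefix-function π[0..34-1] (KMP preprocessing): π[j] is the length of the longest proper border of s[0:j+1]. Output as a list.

π[0] = 0
j=1 s[j]='b': π[1]=1 (border 'b')
j=2 s[j]='b': π[2]=2 (border 'bb')
j=3 s[j]='b': π[3]=3 (border 'bbb')
j=4 s[j]='a': k: 3→2→1→0; π[4]=0 (border '')
j=5 s[j]='b': π[5]=1 (border 'b')
j=6 s[j]='a': k: 1→0; π[6]=0 (border '')
j=7 s[j]='a': π[7]=0 (border '')
j=8 s[j]='b': π[8]=1 (border 'b')
j=9 s[j]='b': π[9]=2 (border 'bb')
j=10 s[j]='b': π[10]=3 (border 'bbb')
j=11 s[j]='a': k: 3→2→1→0; π[11]=0 (border '')
j=12 s[j]='b': π[12]=1 (border 'b')
j=13 s[j]='a': k: 1→0; π[13]=0 (border '')
j=14 s[j]='b': π[14]=1 (border 'b')
j=15 s[j]='a': k: 1→0; π[15]=0 (border '')
j=16 s[j]='a': π[16]=0 (border '')
j=17 s[j]='b': π[17]=1 (border 'b')
j=18 s[j]='b': π[18]=2 (border 'bb')
j=19 s[j]='b': π[19]=3 (border 'bbb')
j=20 s[j]='b': π[20]=4 (border 'bbbb')
j=21 s[j]='a': π[21]=5 (border 'bbbba')
j=22 s[j]='a': k: 5→0; π[22]=0 (border '')
j=23 s[j]='b': π[23]=1 (border 'b')
j=24 s[j]='a': k: 1→0; π[24]=0 (border '')
j=25 s[j]='b': π[25]=1 (border 'b')
j=26 s[j]='b': π[26]=2 (border 'bb')
j=27 s[j]='b': π[27]=3 (border 'bbb')
j=28 s[j]='b': π[28]=4 (border 'bbbb')
j=29 s[j]='a': π[29]=5 (border 'bbbba')
j=30 s[j]='a': k: 5→0; π[30]=0 (border '')
j=31 s[j]='b': π[31]=1 (border 'b')
j=32 s[j]='a': k: 1→0; π[32]=0 (border '')
j=33 s[j]='a': π[33]=0 (border '')

[0, 1, 2, 3, 0, 1, 0, 0, 1, 2, 3, 0, 1, 0, 1, 0, 0, 1, 2, 3, 4, 5, 0, 1, 0, 1, 2, 3, 4, 5, 0, 1, 0, 0]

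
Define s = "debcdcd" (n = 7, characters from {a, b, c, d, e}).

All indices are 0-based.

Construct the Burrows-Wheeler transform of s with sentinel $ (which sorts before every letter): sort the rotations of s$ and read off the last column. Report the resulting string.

dedbcc$d

rank  rotation  last
    0  $debcdcd  d
    1  bcdcd$de  e
    2  cd$debcd  d
    3  cdcd$deb  b
    4  d$debcdc  c
    5  dcd$debc  c
    6  debcdcd$  $
    7  ebcdcd$d  d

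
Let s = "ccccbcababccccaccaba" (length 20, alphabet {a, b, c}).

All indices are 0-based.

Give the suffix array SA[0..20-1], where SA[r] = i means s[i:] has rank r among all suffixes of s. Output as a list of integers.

[19, 17, 6, 8, 14, 18, 7, 4, 9, 16, 5, 13, 3, 15, 12, 2, 11, 1, 10, 0]

rank→(start, suffix):
  0 → (19, 'a')
  1 → (17, 'aba')
  2 → (6, 'ababccccaccaba')
  3 → (8, 'abccccaccaba')
  4 → (14, 'accaba')
  5 → (18, 'ba')
  6 → (7, 'babccccaccaba')
  7 → (4, 'bcababccccaccaba')
  8 → (9, 'bccccaccaba')
  9 → (16, 'caba')
  10 → (5, 'cababccccaccaba')
  11 → (13, 'caccaba')
  12 → (3, 'cbcababccccaccaba')
  13 → (15, 'ccaba')
  14 → (12, 'ccaccaba')
  15 → (2, 'ccbcababccccaccaba')
  16 → (11, 'cccaccaba')
  17 → (1, 'cccbcababccccaccaba')
  18 → (10, 'ccccaccaba')
  19 → (0, 'ccccbcababccccaccaba')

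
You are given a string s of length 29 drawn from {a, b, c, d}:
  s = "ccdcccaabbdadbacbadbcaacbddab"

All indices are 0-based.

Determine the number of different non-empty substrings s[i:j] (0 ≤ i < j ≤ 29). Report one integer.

395

sorted suffixes:
  #0 SA[0]=6  'aabbdadbacbadbcaacbddab'
  #1 SA[1]=21  'aacbddab'
  #2 SA[2]=27  'ab'
  #3 SA[3]=7  'abbdadbacbadbcaacbddab'
  #4 SA[4]=14  'acbadbcaacbddab'
  #5 SA[5]=22  'acbddab'
  #6 SA[6]=11  'adbacbadbcaacbddab'
  #7 SA[7]=17  'adbcaacbddab'
  #8 SA[8]=28  'b'
  #9 SA[9]=13  'bacbadbcaacbddab'
  #10 SA[10]=16  'badbcaacbddab'
  #11 SA[11]=8  'bbdadbacbadbcaacbddab'
  #12 SA[12]=19  'bcaacbddab'
  #13 SA[13]=9  'bdadbacbadbcaacbddab'
  #14 SA[14]=24  'bddab'
  #15 SA[15]=5  'caabbdadbacbadbcaacbddab'
  #16 SA[16]=20  'caacbddab'
  #17 SA[17]=15  'cbadbcaacbddab'
  #18 SA[18]=23  'cbddab'
  #19 SA[19]=4  'ccaabbdadbacbadbcaacbddab'
  #20 SA[20]=3  'cccaabbdadbacbadbcaacbddab'
  #21 SA[21]=0  'ccdcccaabbdadbacbadbcaacbddab'
  #22 SA[22]=1  'cdcccaabbdadbacbadbcaacbddab'
  #23 SA[23]=26  'dab'
  #24 SA[24]=10  'dadbacbadbcaacbddab'
  #25 SA[25]=12  'dbacbadbcaacbddab'
  #26 SA[26]=18  'dbcaacbddab'
  #27 SA[27]=2  'dcccaabbdadbacbadbcaacbddab'
  #28 SA[28]=25  'ddab'

SA = [6, 21, 27, 7, 14, 22, 11, 17, 28, 13, 16, 8, 19, 9, 24, 5, 20, 15, 23, 4, 3, 0, 1, 26, 10, 12, 18, 2, 25]
rank  pair      lcp
   1  s[6:],s[21:]  2  'aa'
   2  s[21:],s[27:]  1  'a'
   3  s[27:],s[7:]  2  'ab'
   4  s[7:],s[14:]  1  'a'
   5  s[14:],s[22:]  3  'acb'
   6  s[22:],s[11:]  1  'a'
   7  s[11:],s[17:]  3  'adb'
   8  s[17:],s[28:]  0  ''
   9  s[28:],s[13:]  1  'b'
  10  s[13:],s[16:]  2  'ba'
  11  s[16:],s[8:]  1  'b'
  12  s[8:],s[19:]  1  'b'
  13  s[19:],s[9:]  1  'b'
  14  s[9:],s[24:]  2  'bd'
  15  s[24:],s[5:]  0  ''
  16  s[5:],s[20:]  3  'caa'
  17  s[20:],s[15:]  1  'c'
  18  s[15:],s[23:]  2  'cb'
  19  s[23:],s[4:]  1  'c'
  20  s[4:],s[3:]  2  'cc'
  21  s[3:],s[0:]  2  'cc'
  22  s[0:],s[1:]  1  'c'
  23  s[1:],s[26:]  0  ''
  24  s[26:],s[10:]  2  'da'
  25  s[10:],s[12:]  1  'd'
  26  s[12:],s[18:]  2  'db'
  27  s[18:],s[2:]  1  'd'
  28  s[2:],s[25:]  1  'd'

n(n+1)/2 = 29·30/2 = 435
Σ LCP = 0 + 2 + 1 + 2 + 1 + 3 + 1 + 3 + 0 + 1 + 2 + 1 + 1 + 1 + 2 + 0 + 3 + 1 + 2 + 1 + 2 + 2 + 1 + 0 + 2 + 1 + 2 + 1 + 1 = 40
distinct = 435 − 40 = 395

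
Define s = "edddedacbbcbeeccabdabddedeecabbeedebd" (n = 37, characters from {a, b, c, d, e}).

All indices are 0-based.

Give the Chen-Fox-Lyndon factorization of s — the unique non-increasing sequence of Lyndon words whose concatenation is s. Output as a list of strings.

["e", "ddde", "d", "acbbcbeecc", "abdabddedeec", "abbeedebd"]

emit factor 1: 'e' (i=0, period=1)
emit factor 2: 'ddde' (i=1, period=4)
emit factor 3: 'd' (i=5, period=1)
emit factor 4: 'acbbcbeecc' (i=6, period=10)
emit factor 5: 'abdabddedeec' (i=16, period=12)
emit factor 6: 'abbeedebd' (i=28, period=9)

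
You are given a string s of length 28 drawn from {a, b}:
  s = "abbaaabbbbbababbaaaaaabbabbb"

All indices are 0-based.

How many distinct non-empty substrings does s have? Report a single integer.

322

sorted suffixes:
  #0 SA[0]=16  'aaaaaabbabbb'
  #1 SA[1]=17  'aaaaabbabbb'
  #2 SA[2]=18  'aaaabbabbb'
  #3 SA[3]=19  'aaabbabbb'
  #4 SA[4]=3  'aaabbbbbababbaaaaaabbabbb'
  #5 SA[5]=20  'aabbabbb'
  #6 SA[6]=4  'aabbbbbababbaaaaaabbabbb'
  #7 SA[7]=11  'ababbaaaaaabbabbb'
  #8 SA[8]=13  'abbaaaaaabbabbb'
  #9 SA[9]=0  'abbaaabbbbbababbaaaaaabbabbb'
  #10 SA[10]=21  'abbabbb'
  #11 SA[11]=24  'abbb'
  #12 SA[12]=5  'abbbbbababbaaaaaabbabbb'
  #13 SA[13]=27  'b'
  #14 SA[14]=15  'baaaaaabbabbb'
  #15 SA[15]=2  'baaabbbbbababbaaaaaabbabbb'
  #16 SA[16]=10  'bababbaaaaaabbabbb'
  #17 SA[17]=12  'babbaaaaaabbabbb'
  #18 SA[18]=23  'babbb'
  #19 SA[19]=26  'bb'
  #20 SA[20]=14  'bbaaaaaabbabbb'
  #21 SA[21]=1  'bbaaabbbbbababbaaaaaabbabbb'
  #22 SA[22]=9  'bbababbaaaaaabbabbb'
  #23 SA[23]=22  'bbabbb'
  #24 SA[24]=25  'bbb'
  #25 SA[25]=8  'bbbababbaaaaaabbabbb'
  #26 SA[26]=7  'bbbbababbaaaaaabbabbb'
  #27 SA[27]=6  'bbbbbababbaaaaaabbabbb'

SA = [16, 17, 18, 19, 3, 20, 4, 11, 13, 0, 21, 24, 5, 27, 15, 2, 10, 12, 23, 26, 14, 1, 9, 22, 25, 8, 7, 6]
i: (SA[i-1],SA[i]) lcp shared
  1: (16,17) 5 'aaaaa'
  2: (17,18) 4 'aaaa'
  3: (18,19) 3 'aaa'
  4: (19,3) 5 'aaabb'
  5: (3,20) 2 'aa'
  6: (20,4) 4 'aabb'
  7: (4,11) 1 'a'
  8: (11,13) 2 'ab'
  9: (13,0) 6 'abbaaa'
  10: (0,21) 4 'abba'
  11: (21,24) 3 'abb'
  12: (24,5) 4 'abbb'
  13: (5,27) 0 ''
  14: (27,15) 1 'b'
  15: (15,2) 4 'baaa'
  16: (2,10) 2 'ba'
  17: (10,12) 3 'bab'
  18: (12,23) 4 'babb'
  19: (23,26) 1 'b'
  20: (26,14) 2 'bb'
  21: (14,1) 5 'bbaaa'
  22: (1,9) 3 'bba'
  23: (9,22) 4 'bbab'
  24: (22,25) 2 'bb'
  25: (25,8) 3 'bbb'
  26: (8,7) 3 'bbb'
  27: (7,6) 4 'bbbb'

n(n+1)/2 = 28·29/2 = 406
Σ LCP = 0 + 5 + 4 + 3 + 5 + 2 + 4 + 1 + 2 + 6 + 4 + 3 + 4 + 0 + 1 + 4 + 2 + 3 + 4 + 1 + 2 + 5 + 3 + 4 + 2 + 3 + 3 + 4 = 84
distinct = 406 − 84 = 322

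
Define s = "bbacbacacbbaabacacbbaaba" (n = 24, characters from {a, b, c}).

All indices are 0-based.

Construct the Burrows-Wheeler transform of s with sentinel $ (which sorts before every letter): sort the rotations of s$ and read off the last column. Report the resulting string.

rank  rotation                   last
    0  $bbacbacacbbaabacacbbaaba  a
    1  a$bbacbacacbbaabacacbbaab  b
    2  aaba$bbacbacacbbaabacacbb  b
    3  aabacacbbaaba$bbacbacacbb  b
    4  aba$bbacbacacbbaabacacbba  a
    5  abacacbbaaba$bbacbacacbba  a
    6  acacbbaaba$bbacbacacbbaab  b
    7  acacbbaabacacbbaaba$bbacb  b
    8  acbacacbbaabacacbbaaba$bb  b
    9  acbbaaba$bbacbacacbbaabac  c
   10  acbbaabacacbbaaba$bbacbac  c
   11  ba$bbacbacacbbaabacacbbaa  a
   12  baaba$bbacbacacbbaabacacb  b
   13  baabacacbbaaba$bbacbacacb  b
   14  bacacbbaaba$bbacbacacbbaa  a
   15  bacacbbaabacacbbaaba$bbac  c
   16  bacbacacbbaabacacbbaaba$b  b
   17  bbaaba$bbacbacacbbaabacac  c
   18  bbaabacacbbaaba$bbacbacac  c
   19  bbacbacacbbaabacacbbaaba$  $
   20  cacbbaaba$bbacbacacbbaaba  a
   21  cacbbaabacacbbaaba$bbacba  a
   22  cbacacbbaabacacbbaaba$bba  a
   23  cbbaaba$bbacbacacbbaabaca  a
   24  cbbaabacacbbaaba$bbacbaca  a

abbbaabbbccabbacbcc$aaaaa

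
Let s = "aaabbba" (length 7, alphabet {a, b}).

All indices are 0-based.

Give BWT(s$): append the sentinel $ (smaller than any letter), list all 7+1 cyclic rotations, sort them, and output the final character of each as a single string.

ab$aabba

rank  rotation  last
    0  $aaabbba  a
    1  a$aaabbb  b
    2  aaabbba$  $
    3  aabbba$a  a
    4  abbba$aa  a
    5  ba$aaabb  b
    6  bba$aaab  b
    7  bbba$aaa  a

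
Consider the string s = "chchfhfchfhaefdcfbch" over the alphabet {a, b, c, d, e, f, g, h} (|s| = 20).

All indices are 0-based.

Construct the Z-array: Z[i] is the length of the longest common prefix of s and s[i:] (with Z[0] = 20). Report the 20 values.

Z[0]=20
i=1: i≥r, start 0; Z[1]=0
i=2: i≥r, start 0; Z[2]=2 scan→box=[2,4)
i=3: min(r-i=1, Z[1]=0)=0; Z[3]=0
i=4: i≥r, start 0; Z[4]=0
i=5: i≥r, start 0; Z[5]=0
i=6: i≥r, start 0; Z[6]=0
i=7: i≥r, start 0; Z[7]=2 scan→box=[7,9)
i=8: min(r-i=1, Z[1]=0)=0; Z[8]=0
i=9: i≥r, start 0; Z[9]=0
i=10: i≥r, start 0; Z[10]=0
i=11: i≥r, start 0; Z[11]=0
i=12: i≥r, start 0; Z[12]=0
i=13: i≥r, start 0; Z[13]=0
i=14: i≥r, start 0; Z[14]=0
i=15: i≥r, start 0; Z[15]=1 scan→box=[15,16)
i=16: i≥r, start 0; Z[16]=0
i=17: i≥r, start 0; Z[17]=0
i=18: i≥r, start 0; Z[18]=2 scan→box=[18,20)
i=19: min(r-i=1, Z[1]=0)=0; Z[19]=0

[20, 0, 2, 0, 0, 0, 0, 2, 0, 0, 0, 0, 0, 0, 0, 1, 0, 0, 2, 0]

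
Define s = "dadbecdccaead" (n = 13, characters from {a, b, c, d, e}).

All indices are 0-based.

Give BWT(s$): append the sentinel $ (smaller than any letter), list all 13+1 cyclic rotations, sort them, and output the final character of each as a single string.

dedcdcdea$acab

rank  rotation        last
    0  $dadbecdccaead  d
    1  ad$dadbecdccae  e
    2  adbecdccaead$d  d
    3  aead$dadbecdcc  c
    4  becdccaead$dad  d
    5  caead$dadbecdc  c
    6  ccaead$dadbecd  d
    7  cdccaead$dadbe  e
    8  d$dadbecdccaea  a
    9  dadbecdccaead$  $
   10  dbecdccaead$da  a
   11  dccaead$dadbec  c
   12  ead$dadbecdcca  a
   13  ecdccaead$dadb  b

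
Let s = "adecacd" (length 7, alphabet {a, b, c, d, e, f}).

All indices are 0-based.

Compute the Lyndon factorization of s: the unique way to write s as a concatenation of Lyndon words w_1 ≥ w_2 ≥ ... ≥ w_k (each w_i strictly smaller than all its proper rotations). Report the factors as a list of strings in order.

emit factor 1: 'adec' (i=0, period=4)
emit factor 2: 'acd' (i=4, period=3)

["adec", "acd"]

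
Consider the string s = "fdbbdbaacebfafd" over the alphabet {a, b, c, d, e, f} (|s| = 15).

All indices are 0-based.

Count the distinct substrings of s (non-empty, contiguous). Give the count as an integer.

109

rank→(start, suffix):
  0 → (6, 'aacebfafd')
  1 → (7, 'acebfafd')
  2 → (12, 'afd')
  3 → (5, 'baacebfafd')
  4 → (2, 'bbdbaacebfafd')
  5 → (3, 'bdbaacebfafd')
  6 → (10, 'bfafd')
  7 → (8, 'cebfafd')
  8 → (14, 'd')
  9 → (4, 'dbaacebfafd')
  10 → (1, 'dbbdbaacebfafd')
  11 → (9, 'ebfafd')
  12 → (11, 'fafd')
  13 → (13, 'fd')
  14 → (0, 'fdbbdbaacebfafd')

SA = [6, 7, 12, 5, 2, 3, 10, 8, 14, 4, 1, 9, 11, 13, 0]
i: (SA[i-1],SA[i]) lcp shared
  1: (6,7) 1 'a'
  2: (7,12) 1 'a'
  3: (12,5) 0 ''
  4: (5,2) 1 'b'
  5: (2,3) 1 'b'
  6: (3,10) 1 'b'
  7: (10,8) 0 ''
  8: (8,14) 0 ''
  9: (14,4) 1 'd'
  10: (4,1) 2 'db'
  11: (1,9) 0 ''
  12: (9,11) 0 ''
  13: (11,13) 1 'f'
  14: (13,0) 2 'fd'

n(n+1)/2 = 15·16/2 = 120
Σ LCP = 0 + 1 + 1 + 0 + 1 + 1 + 1 + 0 + 0 + 1 + 2 + 0 + 0 + 1 + 2 = 11
distinct = 120 − 11 = 109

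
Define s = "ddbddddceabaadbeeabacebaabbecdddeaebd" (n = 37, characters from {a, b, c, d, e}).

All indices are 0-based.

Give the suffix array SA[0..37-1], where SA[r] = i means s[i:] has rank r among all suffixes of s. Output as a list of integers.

rank | idx | suffix
   0 |  23 | aabbecdddeaebd
   1 |  11 | aadbeeabacebaabbecdddeaebd
   2 |   9 | abaadbeeabacebaabbecdddeaebd
   3 |  17 | abacebaabbecdddeaebd
   4 |  24 | abbecdddeaebd
   5 |  19 | acebaabbecdddeaebd
   6 |  12 | adbeeabacebaabbecdddeaebd
   7 |  33 | aebd
   8 |  22 | baabbecdddeaebd
   9 |  10 | baadbeeabacebaabbecdddeaebd
  10 |  18 | bacebaabbecdddeaebd
  11 |  25 | bbecdddeaebd
  12 |  35 | bd
  13 |   2 | bddddceabaadbeeabacebaabbecdddeaebd
  14 |  26 | becdddeaebd
  15 |  14 | beeabacebaabbecdddeaebd
  16 |  28 | cdddeaebd
  17 |   7 | ceabaadbeeabacebaabbecdddeaebd
  18 |  20 | cebaabbecdddeaebd
  19 |  36 | d
  20 |   1 | dbddddceabaadbeeabacebaabbecdddeaebd
  21 |  13 | dbeeabacebaabbecdddeaebd
  22 |   6 | dceabaadbeeabacebaabbecdddeaebd
  23 |   0 | ddbddddceabaadbeeabacebaabbecdddeaebd
  24 |   5 | ddceabaadbeeabacebaabbecdddeaebd
  25 |   4 | dddceabaadbeeabacebaabbecdddeaebd
  26 |   3 | ddddceabaadbeeabacebaabbecdddeaebd
  27 |  29 | dddeaebd
  28 |  30 | ddeaebd
  29 |  31 | deaebd
  30 |   8 | eabaadbeeabacebaabbecdddeaebd
  31 |  16 | eabacebaabbecdddeaebd
  32 |  32 | eaebd
  33 |  21 | ebaabbecdddeaebd
  34 |  34 | ebd
  35 |  27 | ecdddeaebd
  36 |  15 | eeabacebaabbecdddeaebd

[23, 11, 9, 17, 24, 19, 12, 33, 22, 10, 18, 25, 35, 2, 26, 14, 28, 7, 20, 36, 1, 13, 6, 0, 5, 4, 3, 29, 30, 31, 8, 16, 32, 21, 34, 27, 15]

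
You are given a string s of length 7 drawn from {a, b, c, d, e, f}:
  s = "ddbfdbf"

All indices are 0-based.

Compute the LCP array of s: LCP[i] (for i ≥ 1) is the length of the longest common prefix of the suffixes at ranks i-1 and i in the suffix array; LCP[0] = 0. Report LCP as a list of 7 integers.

rank→(start, suffix):
  0 → (5, 'bf')
  1 → (2, 'bfdbf')
  2 → (4, 'dbf')
  3 → (1, 'dbfdbf')
  4 → (0, 'ddbfdbf')
  5 → (6, 'f')
  6 → (3, 'fdbf')

SA = [5, 2, 4, 1, 0, 6, 3]
rank  pair      lcp
   1  s[5:],s[2:]  2  'bf'
   2  s[2:],s[4:]  0  ''
   3  s[4:],s[1:]  3  'dbf'
   4  s[1:],s[0:]  1  'd'
   5  s[0:],s[6:]  0  ''
   6  s[6:],s[3:]  1  'f'

[0, 2, 0, 3, 1, 0, 1]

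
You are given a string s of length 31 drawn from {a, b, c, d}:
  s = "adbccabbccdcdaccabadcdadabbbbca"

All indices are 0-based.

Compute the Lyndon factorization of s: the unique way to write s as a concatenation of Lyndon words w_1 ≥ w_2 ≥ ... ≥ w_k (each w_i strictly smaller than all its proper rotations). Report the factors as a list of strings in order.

emit factor 1: 'adbcc' (i=0, period=5)
emit factor 2: 'abbccdcdacc' (i=5, period=11)
emit factor 3: 'abadcdadabbbbc' (i=16, period=14)
emit factor 4: 'a' (i=30, period=1)

["adbcc", "abbccdcdacc", "abadcdadabbbbc", "a"]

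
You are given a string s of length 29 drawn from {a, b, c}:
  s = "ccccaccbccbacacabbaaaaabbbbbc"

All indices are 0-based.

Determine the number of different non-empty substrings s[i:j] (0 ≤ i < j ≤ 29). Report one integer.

rank | idx | suffix
   0 |  18 | aaaaabbbbbc
   1 |  19 | aaaabbbbbc
   2 |  20 | aaabbbbbc
   3 |  21 | aabbbbbc
   4 |  15 | abbaaaaabbbbbc
   5 |  22 | abbbbbc
   6 |  13 | acabbaaaaabbbbbc
   7 |  11 | acacabbaaaaabbbbbc
   8 |   4 | accbccbacacabbaaaaabbbbbc
   9 |  17 | baaaaabbbbbc
  10 |  10 | bacacabbaaaaabbbbbc
  11 |  16 | bbaaaaabbbbbc
  12 |  23 | bbbbbc
  13 |  24 | bbbbc
  14 |  25 | bbbc
  15 |  26 | bbc
  16 |  27 | bc
  17 |   7 | bccbacacabbaaaaabbbbbc
  18 |  28 | c
  19 |  14 | cabbaaaaabbbbbc
  20 |  12 | cacabbaaaaabbbbbc
  21 |   3 | caccbccbacacabbaaaaabbbbbc
  22 |   9 | cbacacabbaaaaabbbbbc
  23 |   6 | cbccbacacabbaaaaabbbbbc
  24 |   2 | ccaccbccbacacabbaaaaabbbbbc
  25 |   8 | ccbacacabbaaaaabbbbbc
  26 |   5 | ccbccbacacabbaaaaabbbbbc
  27 |   1 | cccaccbccbacacabbaaaaabbbbbc
  28 |   0 | ccccaccbccbacacabbaaaaabbbbbc

SA = [18, 19, 20, 21, 15, 22, 13, 11, 4, 17, 10, 16, 23, 24, 25, 26, 27, 7, 28, 14, 12, 3, 9, 6, 2, 8, 5, 1, 0]
i: (SA[i-1],SA[i]) lcp shared
  1: (18,19) 4 'aaaa'
  2: (19,20) 3 'aaa'
  3: (20,21) 2 'aa'
  4: (21,15) 1 'a'
  5: (15,22) 3 'abb'
  6: (22,13) 1 'a'
  7: (13,11) 3 'aca'
  8: (11,4) 2 'ac'
  9: (4,17) 0 ''
  10: (17,10) 2 'ba'
  11: (10,16) 1 'b'
  12: (16,23) 2 'bb'
  13: (23,24) 4 'bbbb'
  14: (24,25) 3 'bbb'
  15: (25,26) 2 'bb'
  16: (26,27) 1 'b'
  17: (27,7) 2 'bc'
  18: (7,28) 0 ''
  19: (28,14) 1 'c'
  20: (14,12) 2 'ca'
  21: (12,3) 3 'cac'
  22: (3,9) 1 'c'
  23: (9,6) 2 'cb'
  24: (6,2) 1 'c'
  25: (2,8) 2 'cc'
  26: (8,5) 3 'ccb'
  27: (5,1) 2 'cc'
  28: (1,0) 3 'ccc'

n(n+1)/2 = 29·30/2 = 435
Σ LCP = 0 + 4 + 3 + 2 + 1 + 3 + 1 + 3 + 2 + 0 + 2 + 1 + 2 + 4 + 3 + 2 + 1 + 2 + 0 + 1 + 2 + 3 + 1 + 2 + 1 + 2 + 3 + 2 + 3 = 56
distinct = 435 − 56 = 379

379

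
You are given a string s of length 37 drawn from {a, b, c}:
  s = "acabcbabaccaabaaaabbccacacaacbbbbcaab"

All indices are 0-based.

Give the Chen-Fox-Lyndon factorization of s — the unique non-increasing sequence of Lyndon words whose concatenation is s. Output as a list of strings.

emit factor 1: 'ac' (i=0, period=2)
emit factor 2: 'abcb' (i=2, period=4)
emit factor 3: 'abacc' (i=6, period=5)
emit factor 4: 'aab' (i=11, period=3)
emit factor 5: 'aaaabbccacacaacbbbbcaab' (i=14, period=23)

["ac", "abcb", "abacc", "aab", "aaaabbccacacaacbbbbcaab"]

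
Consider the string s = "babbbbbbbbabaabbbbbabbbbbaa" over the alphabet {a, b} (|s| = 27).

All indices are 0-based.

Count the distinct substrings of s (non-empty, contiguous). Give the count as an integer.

276

rank | idx | suffix
   0 |  26 | a
   1 |  25 | aa
   2 |  12 | aabbbbbabbbbbaa
   3 |  10 | abaabbbbbabbbbbaa
   4 |  19 | abbbbbaa
   5 |  13 | abbbbbabbbbbaa
   6 |   1 | abbbbbbbbabaabbbbbabbbbbaa
   7 |  24 | baa
   8 |  11 | baabbbbbabbbbbaa
   9 |   9 | babaabbbbbabbbbbaa
  10 |  18 | babbbbbaa
  11 |   0 | babbbbbbbbabaabbbbbabbbbbaa
  12 |  23 | bbaa
  13 |   8 | bbabaabbbbbabbbbbaa
  14 |  17 | bbabbbbbaa
  15 |  22 | bbbaa
  16 |   7 | bbbabaabbbbbabbbbbaa
  17 |  16 | bbbabbbbbaa
  18 |  21 | bbbbaa
  19 |   6 | bbbbabaabbbbbabbbbbaa
  20 |  15 | bbbbabbbbbaa
  21 |  20 | bbbbbaa
  22 |   5 | bbbbbabaabbbbbabbbbbaa
  23 |  14 | bbbbbabbbbbaa
  24 |   4 | bbbbbbabaabbbbbabbbbbaa
  25 |   3 | bbbbbbbabaabbbbbabbbbbaa
  26 |   2 | bbbbbbbbabaabbbbbabbbbbaa

SA = [26, 25, 12, 10, 19, 13, 1, 24, 11, 9, 18, 0, 23, 8, 17, 22, 7, 16, 21, 6, 15, 20, 5, 14, 4, 3, 2]
[i] adj suffixes → lcp
  [1] 26/25 → 1 ('a')
  [2] 25/12 → 2 ('aa')
  [3] 12/10 → 1 ('a')
  [4] 10/19 → 2 ('ab')
  [5] 19/13 → 7 ('abbbbba')
  [6] 13/1 → 6 ('abbbbb')
  [7] 1/24 → 0 ('')
  [8] 24/11 → 3 ('baa')
  [9] 11/9 → 2 ('ba')
  [10] 9/18 → 3 ('bab')
  [11] 18/0 → 7 ('babbbbb')
  [12] 0/23 → 1 ('b')
  [13] 23/8 → 3 ('bba')
  [14] 8/17 → 4 ('bbab')
  [15] 17/22 → 2 ('bb')
  [16] 22/7 → 4 ('bbba')
  [17] 7/16 → 5 ('bbbab')
  [18] 16/21 → 3 ('bbb')
  [19] 21/6 → 5 ('bbbba')
  [20] 6/15 → 6 ('bbbbab')
  [21] 15/20 → 4 ('bbbb')
  [22] 20/5 → 6 ('bbbbba')
  [23] 5/14 → 7 ('bbbbbab')
  [24] 14/4 → 5 ('bbbbb')
  [25] 4/3 → 6 ('bbbbbb')
  [26] 3/2 → 7 ('bbbbbbb')

n(n+1)/2 = 27·28/2 = 378
Σ LCP = 0 + 1 + 2 + 1 + 2 + 7 + 6 + 0 + 3 + 2 + 3 + 7 + 1 + 3 + 4 + 2 + 4 + 5 + 3 + 5 + 6 + 4 + 6 + 7 + 5 + 6 + 7 = 102
distinct = 378 − 102 = 276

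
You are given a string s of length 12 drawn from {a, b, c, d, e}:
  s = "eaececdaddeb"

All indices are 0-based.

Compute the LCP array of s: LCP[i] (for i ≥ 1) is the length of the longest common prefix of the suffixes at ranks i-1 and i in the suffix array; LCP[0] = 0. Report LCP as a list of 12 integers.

rank→(start, suffix):
  0 → (7, 'addeb')
  1 → (1, 'aececdaddeb')
  2 → (11, 'b')
  3 → (5, 'cdaddeb')
  4 → (3, 'cecdaddeb')
  5 → (6, 'daddeb')
  6 → (8, 'ddeb')
  7 → (9, 'deb')
  8 → (0, 'eaececdaddeb')
  9 → (10, 'eb')
  10 → (4, 'ecdaddeb')
  11 → (2, 'ececdaddeb')

SA = [7, 1, 11, 5, 3, 6, 8, 9, 0, 10, 4, 2]
[i] adj suffixes → lcp
  [1] 7/1 → 1 ('a')
  [2] 1/11 → 0 ('')
  [3] 11/5 → 0 ('')
  [4] 5/3 → 1 ('c')
  [5] 3/6 → 0 ('')
  [6] 6/8 → 1 ('d')
  [7] 8/9 → 1 ('d')
  [8] 9/0 → 0 ('')
  [9] 0/10 → 1 ('e')
  [10] 10/4 → 1 ('e')
  [11] 4/2 → 2 ('ec')

[0, 1, 0, 0, 1, 0, 1, 1, 0, 1, 1, 2]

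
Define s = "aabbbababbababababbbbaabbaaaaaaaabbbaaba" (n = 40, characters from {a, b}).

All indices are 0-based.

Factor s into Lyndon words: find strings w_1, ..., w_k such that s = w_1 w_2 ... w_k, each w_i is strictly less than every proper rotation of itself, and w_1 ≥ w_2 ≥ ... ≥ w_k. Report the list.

emit factor 1: 'aabbbababbababababbbb' (i=0, period=21)
emit factor 2: 'aabb' (i=21, period=4)
emit factor 3: 'aaaaaaaabbbaab' (i=25, period=14)
emit factor 4: 'a' (i=39, period=1)

["aabbbababbababababbbb", "aabb", "aaaaaaaabbbaab", "a"]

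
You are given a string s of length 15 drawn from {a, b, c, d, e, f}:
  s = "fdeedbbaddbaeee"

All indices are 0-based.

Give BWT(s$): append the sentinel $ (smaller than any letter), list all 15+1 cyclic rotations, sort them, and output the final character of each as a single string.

rank  rotation          last
    0  $fdeedbbaddbaeee  e
    1  addbaeee$fdeedbb  b
    2  aeee$fdeedbbaddb  b
    3  baddbaeee$fdeedb  b
    4  baeee$fdeedbbadd  d
    5  bbaddbaeee$fdeed  d
    6  dbaeee$fdeedbbad  d
    7  dbbaddbaeee$fdee  e
    8  ddbaeee$fdeedbba  a
    9  deedbbaddbaeee$f  f
   10  e$fdeedbbaddbaee  e
   11  edbbaddbaeee$fde  e
   12  ee$fdeedbbaddbae  e
   13  eedbbaddbaeee$fd  d
   14  eee$fdeedbbaddba  a
   15  fdeedbbaddbaeee$  $

ebbbdddeafeeeda$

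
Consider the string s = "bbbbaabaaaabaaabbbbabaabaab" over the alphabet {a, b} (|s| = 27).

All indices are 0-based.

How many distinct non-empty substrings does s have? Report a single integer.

295

sorted suffixes:
  #0 SA[0]=7  'aaaabaaabbbbabaabaab'
  #1 SA[1]=8  'aaabaaabbbbabaabaab'
  #2 SA[2]=12  'aaabbbbabaabaab'
  #3 SA[3]=24  'aab'
  #4 SA[4]=4  'aabaaaabaaabbbbabaabaab'
  #5 SA[5]=9  'aabaaabbbbabaabaab'
  #6 SA[6]=21  'aabaab'
  #7 SA[7]=13  'aabbbbabaabaab'
  #8 SA[8]=25  'ab'
  #9 SA[9]=5  'abaaaabaaabbbbabaabaab'
  #10 SA[10]=10  'abaaabbbbabaabaab'
  #11 SA[11]=22  'abaab'
  #12 SA[12]=19  'abaabaab'
  #13 SA[13]=14  'abbbbabaabaab'
  #14 SA[14]=26  'b'
  #15 SA[15]=6  'baaaabaaabbbbabaabaab'
  #16 SA[16]=11  'baaabbbbabaabaab'
  #17 SA[17]=23  'baab'
  #18 SA[18]=3  'baabaaaabaaabbbbabaabaab'
  #19 SA[19]=20  'baabaab'
  #20 SA[20]=18  'babaabaab'
  #21 SA[21]=2  'bbaabaaaabaaabbbbabaabaab'
  #22 SA[22]=17  'bbabaabaab'
  #23 SA[23]=1  'bbbaabaaaabaaabbbbabaabaab'
  #24 SA[24]=16  'bbbabaabaab'
  #25 SA[25]=0  'bbbbaabaaaabaaabbbbabaabaab'
  #26 SA[26]=15  'bbbbabaabaab'

SA = [7, 8, 12, 24, 4, 9, 21, 13, 25, 5, 10, 22, 19, 14, 26, 6, 11, 23, 3, 20, 18, 2, 17, 1, 16, 0, 15]
[i] adj suffixes → lcp
  [1] 7/8 → 3 ('aaa')
  [2] 8/12 → 4 ('aaab')
  [3] 12/24 → 2 ('aa')
  [4] 24/4 → 3 ('aab')
  [5] 4/9 → 6 ('aabaaa')
  [6] 9/21 → 5 ('aabaa')
  [7] 21/13 → 3 ('aab')
  [8] 13/25 → 1 ('a')
  [9] 25/5 → 2 ('ab')
  [10] 5/10 → 5 ('abaaa')
  [11] 10/22 → 4 ('abaa')
  [12] 22/19 → 5 ('abaab')
  [13] 19/14 → 2 ('ab')
  [14] 14/26 → 0 ('')
  [15] 26/6 → 1 ('b')
  [16] 6/11 → 4 ('baaa')
  [17] 11/23 → 3 ('baa')
  [18] 23/3 → 4 ('baab')
  [19] 3/20 → 6 ('baabaa')
  [20] 20/18 → 2 ('ba')
  [21] 18/2 → 1 ('b')
  [22] 2/17 → 3 ('bba')
  [23] 17/1 → 2 ('bb')
  [24] 1/16 → 4 ('bbba')
  [25] 16/0 → 3 ('bbb')
  [26] 0/15 → 5 ('bbbba')

n(n+1)/2 = 27·28/2 = 378
Σ LCP = 0 + 3 + 4 + 2 + 3 + 6 + 5 + 3 + 1 + 2 + 5 + 4 + 5 + 2 + 0 + 1 + 4 + 3 + 4 + 6 + 2 + 1 + 3 + 2 + 4 + 3 + 5 = 83
distinct = 378 − 83 = 295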